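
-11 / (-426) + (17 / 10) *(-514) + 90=-1669439 / 2130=-783.77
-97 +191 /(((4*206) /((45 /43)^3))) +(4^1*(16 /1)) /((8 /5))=-3716879901 /65513768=-56.73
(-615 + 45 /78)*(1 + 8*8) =-79875 /2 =-39937.50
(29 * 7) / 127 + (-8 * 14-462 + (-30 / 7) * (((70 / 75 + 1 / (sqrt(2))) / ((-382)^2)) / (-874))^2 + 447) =-27200214405807207378839 / 216904886948230272960-sqrt(2) / 4066458322988944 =-125.40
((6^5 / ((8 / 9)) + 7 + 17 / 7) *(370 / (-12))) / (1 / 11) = -20791595 / 7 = -2970227.86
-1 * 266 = -266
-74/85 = -0.87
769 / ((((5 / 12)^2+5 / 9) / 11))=406032 / 35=11600.91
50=50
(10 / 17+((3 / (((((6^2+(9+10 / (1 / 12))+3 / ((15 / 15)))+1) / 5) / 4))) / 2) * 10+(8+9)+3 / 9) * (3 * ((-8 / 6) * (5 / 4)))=-848830 / 8619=-98.48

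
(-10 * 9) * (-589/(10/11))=58311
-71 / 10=-7.10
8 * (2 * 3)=48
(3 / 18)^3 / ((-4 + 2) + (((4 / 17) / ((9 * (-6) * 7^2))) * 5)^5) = -213147411894589835313 / 92079681938462809655216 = -0.00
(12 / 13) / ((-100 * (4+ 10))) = -3 / 4550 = -0.00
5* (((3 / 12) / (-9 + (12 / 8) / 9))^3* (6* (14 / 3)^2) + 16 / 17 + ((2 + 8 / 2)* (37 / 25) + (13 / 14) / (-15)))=25926948181 / 531490890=48.78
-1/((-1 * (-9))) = -1/9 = -0.11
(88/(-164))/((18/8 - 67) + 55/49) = 4312/511311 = 0.01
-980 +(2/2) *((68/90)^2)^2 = -979.67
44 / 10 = 22 / 5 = 4.40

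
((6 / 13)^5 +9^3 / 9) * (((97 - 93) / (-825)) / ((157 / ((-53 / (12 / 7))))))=1240067871 / 16030575275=0.08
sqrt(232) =2 * sqrt(58) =15.23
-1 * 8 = -8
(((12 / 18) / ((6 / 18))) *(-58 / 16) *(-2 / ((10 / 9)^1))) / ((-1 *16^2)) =-261 / 5120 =-0.05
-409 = -409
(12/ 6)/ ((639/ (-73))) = -146/ 639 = -0.23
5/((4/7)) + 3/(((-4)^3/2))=277/32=8.66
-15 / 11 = -1.36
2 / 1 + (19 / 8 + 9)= 107 / 8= 13.38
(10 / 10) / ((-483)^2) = 1 / 233289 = 0.00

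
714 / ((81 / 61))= 14518 / 27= 537.70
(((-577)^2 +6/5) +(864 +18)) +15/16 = 26705051/80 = 333813.14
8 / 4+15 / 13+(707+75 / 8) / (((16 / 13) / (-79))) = -76509333 / 1664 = -45979.17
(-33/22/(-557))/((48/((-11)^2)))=121/17824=0.01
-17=-17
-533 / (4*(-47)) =533 / 188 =2.84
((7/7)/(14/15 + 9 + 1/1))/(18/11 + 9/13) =715/18204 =0.04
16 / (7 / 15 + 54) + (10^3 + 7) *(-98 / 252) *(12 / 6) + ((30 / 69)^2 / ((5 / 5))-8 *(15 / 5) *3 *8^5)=-9180085595669 / 3889737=-2360078.74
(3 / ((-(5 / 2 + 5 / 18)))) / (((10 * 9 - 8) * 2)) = -27 / 4100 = -0.01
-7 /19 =-0.37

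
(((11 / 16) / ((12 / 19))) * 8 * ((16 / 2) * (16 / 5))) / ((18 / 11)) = 18392 / 135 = 136.24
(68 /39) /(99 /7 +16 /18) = 1428 /12311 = 0.12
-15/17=-0.88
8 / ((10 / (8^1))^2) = 128 / 25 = 5.12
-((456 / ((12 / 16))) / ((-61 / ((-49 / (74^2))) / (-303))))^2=-5092893481536 / 6973753081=-730.29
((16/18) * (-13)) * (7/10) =-364/45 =-8.09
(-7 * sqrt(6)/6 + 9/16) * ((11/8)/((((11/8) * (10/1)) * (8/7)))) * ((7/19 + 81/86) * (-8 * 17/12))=-764337/1045760 + 1783453 * sqrt(6)/1176480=2.98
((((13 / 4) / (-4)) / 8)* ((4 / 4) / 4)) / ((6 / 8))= -13 / 384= -0.03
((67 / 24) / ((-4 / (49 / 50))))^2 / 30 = 10778089 / 691200000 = 0.02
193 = 193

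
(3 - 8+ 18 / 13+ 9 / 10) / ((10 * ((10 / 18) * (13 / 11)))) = -34947 / 84500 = -0.41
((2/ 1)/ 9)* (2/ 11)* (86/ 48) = 43/ 594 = 0.07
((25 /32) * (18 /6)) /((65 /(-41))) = -615 /416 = -1.48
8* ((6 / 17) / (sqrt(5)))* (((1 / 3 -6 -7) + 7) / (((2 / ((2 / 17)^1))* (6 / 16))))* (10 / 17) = -256* sqrt(5) / 867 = -0.66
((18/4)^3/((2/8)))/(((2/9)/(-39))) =-255879/4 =-63969.75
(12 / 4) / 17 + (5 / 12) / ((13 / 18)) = 333 / 442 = 0.75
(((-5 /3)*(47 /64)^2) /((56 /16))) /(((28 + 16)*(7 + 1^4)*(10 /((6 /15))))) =-2209 /75694080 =-0.00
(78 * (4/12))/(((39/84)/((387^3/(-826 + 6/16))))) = -3931317.21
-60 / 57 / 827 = -20 / 15713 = -0.00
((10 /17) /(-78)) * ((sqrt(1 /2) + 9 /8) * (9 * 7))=-945 /1768 - 105 * sqrt(2) /442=-0.87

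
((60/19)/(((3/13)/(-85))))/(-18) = 11050/171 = 64.62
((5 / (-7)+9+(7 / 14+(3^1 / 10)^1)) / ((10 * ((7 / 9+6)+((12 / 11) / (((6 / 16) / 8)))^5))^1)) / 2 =230463981 / 3463465065933250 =0.00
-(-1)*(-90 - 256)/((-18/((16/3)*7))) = 717.63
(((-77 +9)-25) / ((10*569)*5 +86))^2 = 0.00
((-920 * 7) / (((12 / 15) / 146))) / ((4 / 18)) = -5288850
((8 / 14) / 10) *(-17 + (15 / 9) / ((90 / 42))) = -292 / 315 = -0.93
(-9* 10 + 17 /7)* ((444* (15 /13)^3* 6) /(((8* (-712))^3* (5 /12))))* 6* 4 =1240083675 /11101919489024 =0.00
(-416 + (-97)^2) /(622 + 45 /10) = 17986 /1253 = 14.35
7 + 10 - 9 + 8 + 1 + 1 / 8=137 / 8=17.12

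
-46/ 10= -23/ 5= -4.60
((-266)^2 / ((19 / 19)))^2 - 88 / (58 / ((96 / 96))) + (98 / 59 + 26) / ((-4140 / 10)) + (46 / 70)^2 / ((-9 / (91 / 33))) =5006411534.28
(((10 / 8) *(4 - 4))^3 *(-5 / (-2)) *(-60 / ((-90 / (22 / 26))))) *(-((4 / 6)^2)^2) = 0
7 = 7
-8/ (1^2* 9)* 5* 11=-440/ 9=-48.89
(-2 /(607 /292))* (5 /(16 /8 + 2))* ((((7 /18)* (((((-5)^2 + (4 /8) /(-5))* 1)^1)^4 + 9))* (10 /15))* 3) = -218265928279 /607000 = -359581.43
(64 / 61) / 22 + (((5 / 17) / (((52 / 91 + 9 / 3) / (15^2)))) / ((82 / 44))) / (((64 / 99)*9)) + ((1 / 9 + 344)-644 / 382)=8854602803003 / 25726526496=344.18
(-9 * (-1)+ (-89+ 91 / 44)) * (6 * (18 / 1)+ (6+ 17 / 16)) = -8967.03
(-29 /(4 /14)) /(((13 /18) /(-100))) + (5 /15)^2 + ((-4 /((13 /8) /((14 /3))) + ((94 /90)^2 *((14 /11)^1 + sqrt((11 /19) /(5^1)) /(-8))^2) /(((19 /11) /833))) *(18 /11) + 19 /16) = 105159760702207 /6814236000 - 12880679 *sqrt(1045) /4467375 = 15339.16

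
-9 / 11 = -0.82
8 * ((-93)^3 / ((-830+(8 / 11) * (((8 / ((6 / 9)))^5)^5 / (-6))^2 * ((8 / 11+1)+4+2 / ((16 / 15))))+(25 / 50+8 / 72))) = -14015116368 / 304409656117571909917807727460208843568813254578931003319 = -0.00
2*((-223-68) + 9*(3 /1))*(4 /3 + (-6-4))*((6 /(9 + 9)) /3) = 4576 /9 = 508.44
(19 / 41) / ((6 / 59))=1121 / 246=4.56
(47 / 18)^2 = 2209 / 324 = 6.82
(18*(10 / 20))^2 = 81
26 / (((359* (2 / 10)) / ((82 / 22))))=5330 / 3949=1.35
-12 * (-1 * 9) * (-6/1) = -648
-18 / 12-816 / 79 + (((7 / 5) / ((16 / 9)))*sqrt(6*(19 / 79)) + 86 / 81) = -9.82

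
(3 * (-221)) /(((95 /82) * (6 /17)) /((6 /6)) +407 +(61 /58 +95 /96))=-1.62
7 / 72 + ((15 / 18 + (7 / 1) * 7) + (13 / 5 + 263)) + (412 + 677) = 505631 / 360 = 1404.53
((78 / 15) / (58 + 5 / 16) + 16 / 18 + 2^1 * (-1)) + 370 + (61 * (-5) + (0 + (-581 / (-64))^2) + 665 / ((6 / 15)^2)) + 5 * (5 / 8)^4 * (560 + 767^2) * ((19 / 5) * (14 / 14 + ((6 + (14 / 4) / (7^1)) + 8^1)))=3034189968547381 / 114647040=26465488.93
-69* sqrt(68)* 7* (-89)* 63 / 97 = 5416362* sqrt(17) / 97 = 230229.20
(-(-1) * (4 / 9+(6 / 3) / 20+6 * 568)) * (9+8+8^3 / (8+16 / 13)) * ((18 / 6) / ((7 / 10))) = 333457903 / 315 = 1058596.52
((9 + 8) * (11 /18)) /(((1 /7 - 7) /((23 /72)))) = -30107 /62208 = -0.48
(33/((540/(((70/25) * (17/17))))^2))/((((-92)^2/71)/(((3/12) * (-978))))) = -6237847/3427920000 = -0.00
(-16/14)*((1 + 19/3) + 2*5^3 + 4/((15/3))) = -30976/105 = -295.01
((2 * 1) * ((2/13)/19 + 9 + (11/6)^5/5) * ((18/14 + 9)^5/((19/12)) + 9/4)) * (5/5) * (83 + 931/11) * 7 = 2244125410.15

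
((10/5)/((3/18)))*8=96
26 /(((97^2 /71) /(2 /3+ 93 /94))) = 431041 /1326669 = 0.32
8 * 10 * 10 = 800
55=55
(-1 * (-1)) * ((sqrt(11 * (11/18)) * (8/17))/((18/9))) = 0.61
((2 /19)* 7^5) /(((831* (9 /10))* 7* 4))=12005 /142101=0.08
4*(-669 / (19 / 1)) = -2676 / 19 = -140.84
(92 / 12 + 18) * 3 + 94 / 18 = 740 / 9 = 82.22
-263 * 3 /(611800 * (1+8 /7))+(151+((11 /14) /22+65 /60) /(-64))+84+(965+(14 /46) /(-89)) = 15681376550873 /13068048000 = 1199.98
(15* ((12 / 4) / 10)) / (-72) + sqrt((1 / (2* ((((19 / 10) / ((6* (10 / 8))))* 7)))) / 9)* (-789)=-1315* sqrt(798) / 266-1 / 16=-139.71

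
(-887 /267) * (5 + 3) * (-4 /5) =28384 /1335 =21.26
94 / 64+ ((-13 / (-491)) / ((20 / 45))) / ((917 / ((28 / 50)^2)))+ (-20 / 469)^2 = 416121107492263 / 282962229620000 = 1.47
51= 51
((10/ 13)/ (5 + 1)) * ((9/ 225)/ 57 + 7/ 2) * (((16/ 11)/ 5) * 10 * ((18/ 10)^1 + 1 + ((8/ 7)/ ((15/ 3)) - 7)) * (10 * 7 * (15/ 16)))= -252146/ 741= -340.28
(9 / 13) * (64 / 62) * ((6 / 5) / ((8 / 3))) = 648 / 2015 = 0.32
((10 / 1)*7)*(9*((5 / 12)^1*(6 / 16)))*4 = 1575 / 4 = 393.75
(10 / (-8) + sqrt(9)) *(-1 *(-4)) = 7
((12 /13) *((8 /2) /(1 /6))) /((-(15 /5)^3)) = -32 /39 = -0.82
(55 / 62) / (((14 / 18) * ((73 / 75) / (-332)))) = -6162750 / 15841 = -389.04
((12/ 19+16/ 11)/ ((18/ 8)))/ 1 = 0.93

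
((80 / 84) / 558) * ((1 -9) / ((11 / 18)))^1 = -160 / 7161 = -0.02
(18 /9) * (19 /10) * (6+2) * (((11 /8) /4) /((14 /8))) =209 /35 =5.97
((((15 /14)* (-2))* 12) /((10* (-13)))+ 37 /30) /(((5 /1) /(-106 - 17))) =-160187 /4550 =-35.21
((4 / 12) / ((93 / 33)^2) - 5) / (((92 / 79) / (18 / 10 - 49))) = 66624334 / 331545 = 200.95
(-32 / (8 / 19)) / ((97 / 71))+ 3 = -5105 / 97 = -52.63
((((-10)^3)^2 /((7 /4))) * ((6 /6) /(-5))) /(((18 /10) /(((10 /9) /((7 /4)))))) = -160000000 /3969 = -40312.42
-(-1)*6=6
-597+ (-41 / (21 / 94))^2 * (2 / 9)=27337139 / 3969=6887.66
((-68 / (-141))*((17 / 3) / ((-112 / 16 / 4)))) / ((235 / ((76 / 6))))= -175712 / 2087505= -0.08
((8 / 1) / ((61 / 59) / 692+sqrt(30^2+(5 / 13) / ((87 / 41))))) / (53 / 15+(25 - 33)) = 338011745760 / 113706052921821223 - 200031070080 * sqrt(1151476755) / 113706052921821223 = -0.06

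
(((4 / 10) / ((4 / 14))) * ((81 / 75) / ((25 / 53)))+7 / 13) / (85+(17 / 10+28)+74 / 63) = 19164096 / 593133125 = 0.03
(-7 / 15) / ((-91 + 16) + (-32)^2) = -7 / 14235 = -0.00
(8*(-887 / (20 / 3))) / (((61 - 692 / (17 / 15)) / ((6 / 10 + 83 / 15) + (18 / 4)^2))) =23870057 / 467150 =51.10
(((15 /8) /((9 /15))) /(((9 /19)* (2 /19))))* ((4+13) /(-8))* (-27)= 460275 /128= 3595.90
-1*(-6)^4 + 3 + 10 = -1283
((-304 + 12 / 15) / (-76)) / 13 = 379 / 1235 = 0.31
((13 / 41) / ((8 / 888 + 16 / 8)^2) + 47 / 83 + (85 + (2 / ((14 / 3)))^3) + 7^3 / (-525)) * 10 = 740686703408782 / 870676964115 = 850.70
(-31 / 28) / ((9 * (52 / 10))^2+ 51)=-775 / 1568868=-0.00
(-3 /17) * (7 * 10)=-210 /17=-12.35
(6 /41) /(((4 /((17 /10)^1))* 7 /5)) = 51 /1148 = 0.04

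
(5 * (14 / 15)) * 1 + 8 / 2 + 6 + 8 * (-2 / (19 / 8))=7.93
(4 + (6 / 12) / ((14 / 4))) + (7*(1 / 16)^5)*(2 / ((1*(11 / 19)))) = 167248803 / 40370176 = 4.14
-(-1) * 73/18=73/18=4.06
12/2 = 6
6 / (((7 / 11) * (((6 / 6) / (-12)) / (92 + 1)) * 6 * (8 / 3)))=-657.64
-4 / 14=-2 / 7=-0.29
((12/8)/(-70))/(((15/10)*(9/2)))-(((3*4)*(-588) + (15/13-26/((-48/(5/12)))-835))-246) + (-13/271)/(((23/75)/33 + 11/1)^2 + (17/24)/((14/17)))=8064932721438496528679/991311762671761440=8135.62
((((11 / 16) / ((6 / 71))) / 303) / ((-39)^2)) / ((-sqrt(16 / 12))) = -781 *sqrt(3) / 88485696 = -0.00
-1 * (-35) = 35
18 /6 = 3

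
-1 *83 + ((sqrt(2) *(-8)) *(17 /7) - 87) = -170 - 136 *sqrt(2) /7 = -197.48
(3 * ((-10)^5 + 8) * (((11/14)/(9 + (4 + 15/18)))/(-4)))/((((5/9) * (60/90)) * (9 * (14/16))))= 29697624/20335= 1460.42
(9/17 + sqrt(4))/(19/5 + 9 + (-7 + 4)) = 215/833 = 0.26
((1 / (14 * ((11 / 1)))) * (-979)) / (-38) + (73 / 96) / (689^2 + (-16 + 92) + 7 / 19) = 0.17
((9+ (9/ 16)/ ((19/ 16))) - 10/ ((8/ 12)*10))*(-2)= -303/ 19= -15.95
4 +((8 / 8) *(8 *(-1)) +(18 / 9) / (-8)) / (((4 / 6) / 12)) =-289 / 2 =-144.50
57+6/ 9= 173/ 3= 57.67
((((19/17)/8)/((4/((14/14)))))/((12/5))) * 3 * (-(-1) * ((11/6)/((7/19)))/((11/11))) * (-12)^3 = -178695/476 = -375.41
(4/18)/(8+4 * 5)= 1/126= 0.01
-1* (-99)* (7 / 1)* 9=6237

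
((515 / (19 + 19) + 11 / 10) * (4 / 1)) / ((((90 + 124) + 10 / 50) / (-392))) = -103936 / 969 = -107.26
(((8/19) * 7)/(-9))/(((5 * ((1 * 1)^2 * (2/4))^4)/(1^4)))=-896/855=-1.05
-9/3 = -3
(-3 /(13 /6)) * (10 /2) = -90 /13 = -6.92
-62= -62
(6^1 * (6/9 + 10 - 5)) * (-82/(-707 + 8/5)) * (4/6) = 27880/10581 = 2.63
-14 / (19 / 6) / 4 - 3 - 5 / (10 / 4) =-116 / 19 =-6.11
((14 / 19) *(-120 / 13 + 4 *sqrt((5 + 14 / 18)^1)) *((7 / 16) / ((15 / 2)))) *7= -686 / 247 + 686 *sqrt(13) / 855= 0.12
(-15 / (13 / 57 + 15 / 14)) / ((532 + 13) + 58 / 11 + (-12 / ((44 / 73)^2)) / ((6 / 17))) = -183920 / 7276629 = -0.03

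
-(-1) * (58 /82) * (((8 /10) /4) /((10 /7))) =203 /2050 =0.10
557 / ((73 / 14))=7798 / 73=106.82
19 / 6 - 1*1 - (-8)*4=205 / 6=34.17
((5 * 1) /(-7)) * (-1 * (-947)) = -4735 /7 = -676.43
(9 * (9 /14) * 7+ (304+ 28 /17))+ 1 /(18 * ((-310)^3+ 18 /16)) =25243939134575 /72928365246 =346.15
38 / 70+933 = 32674 / 35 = 933.54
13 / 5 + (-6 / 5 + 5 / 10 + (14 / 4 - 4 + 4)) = 27 / 5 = 5.40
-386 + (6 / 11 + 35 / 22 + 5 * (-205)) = -30995 / 22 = -1408.86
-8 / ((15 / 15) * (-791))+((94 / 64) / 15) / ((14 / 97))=522847 / 759360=0.69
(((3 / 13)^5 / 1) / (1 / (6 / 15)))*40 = 0.01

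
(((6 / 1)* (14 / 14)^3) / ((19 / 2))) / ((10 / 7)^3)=1029 / 4750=0.22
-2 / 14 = -1 / 7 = -0.14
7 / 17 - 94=-1591 / 17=-93.59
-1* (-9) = 9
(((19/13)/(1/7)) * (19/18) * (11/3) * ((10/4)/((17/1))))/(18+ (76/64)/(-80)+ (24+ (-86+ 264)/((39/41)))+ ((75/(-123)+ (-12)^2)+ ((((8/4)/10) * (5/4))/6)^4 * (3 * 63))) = 4167961600/266626278801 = 0.02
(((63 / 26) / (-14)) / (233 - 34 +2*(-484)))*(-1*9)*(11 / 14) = -891 / 559832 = -0.00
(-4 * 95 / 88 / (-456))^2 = 25 / 278784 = 0.00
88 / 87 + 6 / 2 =349 / 87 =4.01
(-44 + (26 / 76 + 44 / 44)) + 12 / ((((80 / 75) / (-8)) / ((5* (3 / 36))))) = -1523 / 19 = -80.16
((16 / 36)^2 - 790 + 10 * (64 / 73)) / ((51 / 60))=-92365240 / 100521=-918.87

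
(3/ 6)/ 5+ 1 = 11/ 10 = 1.10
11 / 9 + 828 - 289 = 4862 / 9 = 540.22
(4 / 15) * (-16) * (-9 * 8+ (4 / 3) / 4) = 2752 / 9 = 305.78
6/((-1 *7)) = -6/7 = -0.86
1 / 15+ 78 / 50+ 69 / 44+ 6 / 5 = 14503 / 3300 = 4.39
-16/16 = -1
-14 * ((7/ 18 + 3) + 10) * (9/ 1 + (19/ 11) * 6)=-119777/ 33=-3629.61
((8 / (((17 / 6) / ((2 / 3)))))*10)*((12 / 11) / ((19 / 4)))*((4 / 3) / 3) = 20480 / 10659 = 1.92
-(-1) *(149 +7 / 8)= 1199 / 8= 149.88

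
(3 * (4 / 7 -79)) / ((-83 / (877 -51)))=194346 / 83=2341.52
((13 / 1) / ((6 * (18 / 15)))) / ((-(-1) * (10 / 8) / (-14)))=-182 / 9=-20.22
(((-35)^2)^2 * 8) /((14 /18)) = 15435000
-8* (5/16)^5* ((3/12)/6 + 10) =-753125/3145728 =-0.24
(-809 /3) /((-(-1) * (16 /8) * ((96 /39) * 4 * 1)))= -10517 /768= -13.69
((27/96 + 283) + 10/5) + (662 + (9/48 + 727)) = 53583/32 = 1674.47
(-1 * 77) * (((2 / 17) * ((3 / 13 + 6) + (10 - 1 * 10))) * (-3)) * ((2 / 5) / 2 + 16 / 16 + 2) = 598752 / 1105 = 541.86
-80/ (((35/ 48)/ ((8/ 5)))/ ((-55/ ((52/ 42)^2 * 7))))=152064/ 169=899.79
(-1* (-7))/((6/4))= 14/3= 4.67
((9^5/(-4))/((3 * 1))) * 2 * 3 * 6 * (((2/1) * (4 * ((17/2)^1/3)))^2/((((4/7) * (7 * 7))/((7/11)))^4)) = -5688387/234256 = -24.28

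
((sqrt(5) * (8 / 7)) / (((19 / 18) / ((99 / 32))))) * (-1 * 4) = -1782 * sqrt(5) / 133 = -29.96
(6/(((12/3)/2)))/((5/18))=10.80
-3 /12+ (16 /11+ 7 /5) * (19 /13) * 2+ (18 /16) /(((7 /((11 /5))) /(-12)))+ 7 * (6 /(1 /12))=10167181 /20020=507.85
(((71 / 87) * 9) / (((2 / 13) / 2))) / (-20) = -2769 / 580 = -4.77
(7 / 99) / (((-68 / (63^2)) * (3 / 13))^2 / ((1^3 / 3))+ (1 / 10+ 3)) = 766903410 / 33623745287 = 0.02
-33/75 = -11/25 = -0.44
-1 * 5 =-5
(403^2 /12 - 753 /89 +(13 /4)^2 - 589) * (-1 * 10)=-276551875 /2136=-129471.85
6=6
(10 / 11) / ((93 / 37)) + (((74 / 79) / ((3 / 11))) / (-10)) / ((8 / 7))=65897 / 1077560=0.06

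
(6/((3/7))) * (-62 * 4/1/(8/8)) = -3472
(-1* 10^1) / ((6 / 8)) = -40 / 3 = -13.33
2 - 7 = -5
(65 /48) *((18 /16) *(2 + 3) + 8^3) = 269165 /384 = 700.95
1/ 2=0.50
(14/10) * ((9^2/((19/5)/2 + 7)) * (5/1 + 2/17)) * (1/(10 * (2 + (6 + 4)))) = 16443/30260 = 0.54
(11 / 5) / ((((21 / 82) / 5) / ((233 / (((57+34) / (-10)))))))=-2101660 / 1911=-1099.77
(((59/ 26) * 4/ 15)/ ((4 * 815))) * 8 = 236/ 158925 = 0.00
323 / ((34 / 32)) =304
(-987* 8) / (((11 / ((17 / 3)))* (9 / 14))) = -626416 / 99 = -6327.43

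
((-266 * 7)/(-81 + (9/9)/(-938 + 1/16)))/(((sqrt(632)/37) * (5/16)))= 4135569032 * sqrt(158)/480155285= 108.26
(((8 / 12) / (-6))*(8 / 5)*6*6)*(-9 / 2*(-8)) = -1152 / 5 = -230.40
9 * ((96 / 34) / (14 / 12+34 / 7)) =18144 / 4301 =4.22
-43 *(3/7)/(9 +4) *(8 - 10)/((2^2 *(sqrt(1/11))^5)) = 15609 *sqrt(11)/182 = 284.45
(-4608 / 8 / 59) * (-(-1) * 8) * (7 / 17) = -32256 / 1003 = -32.16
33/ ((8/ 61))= 2013/ 8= 251.62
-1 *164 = -164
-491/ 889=-0.55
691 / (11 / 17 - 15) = -48.14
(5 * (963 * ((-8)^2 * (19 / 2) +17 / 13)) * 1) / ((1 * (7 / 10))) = 381396150 / 91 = 4191166.48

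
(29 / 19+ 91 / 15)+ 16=6724 / 285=23.59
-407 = -407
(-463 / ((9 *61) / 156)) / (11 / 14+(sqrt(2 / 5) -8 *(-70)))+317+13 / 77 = 4718896 *sqrt(10) / 56398882179+458784893043966 / 1447571309261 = 316.93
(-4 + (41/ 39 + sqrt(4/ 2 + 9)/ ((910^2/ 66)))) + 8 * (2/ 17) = -1331/ 663 + 33 * sqrt(11)/ 414050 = -2.01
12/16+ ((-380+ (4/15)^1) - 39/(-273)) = -159113/420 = -378.84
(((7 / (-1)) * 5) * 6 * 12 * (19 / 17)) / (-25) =9576 / 85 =112.66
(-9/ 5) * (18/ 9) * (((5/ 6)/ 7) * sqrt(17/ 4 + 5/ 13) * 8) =-12 * sqrt(3133)/ 91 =-7.38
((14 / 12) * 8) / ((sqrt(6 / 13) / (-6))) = -28 * sqrt(78) / 3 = -82.43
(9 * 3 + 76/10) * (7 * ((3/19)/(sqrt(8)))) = 3633 * sqrt(2)/380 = 13.52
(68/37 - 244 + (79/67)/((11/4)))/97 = -6591828/2645093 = -2.49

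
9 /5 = 1.80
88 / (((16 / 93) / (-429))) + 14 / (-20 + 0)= -1097171 / 5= -219434.20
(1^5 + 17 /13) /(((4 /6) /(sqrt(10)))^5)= 91125* sqrt(10) /52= 5541.59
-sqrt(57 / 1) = -sqrt(57) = -7.55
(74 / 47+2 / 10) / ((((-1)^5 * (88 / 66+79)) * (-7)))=1251 / 396445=0.00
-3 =-3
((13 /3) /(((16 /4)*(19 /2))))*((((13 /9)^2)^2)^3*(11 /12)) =3331626172514783 /386363605906008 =8.62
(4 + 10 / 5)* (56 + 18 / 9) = 348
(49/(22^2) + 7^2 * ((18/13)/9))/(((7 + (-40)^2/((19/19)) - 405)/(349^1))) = 16776081/7562984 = 2.22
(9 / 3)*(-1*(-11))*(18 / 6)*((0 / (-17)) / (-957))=0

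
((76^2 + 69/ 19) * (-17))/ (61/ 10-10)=18668210/ 741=25193.27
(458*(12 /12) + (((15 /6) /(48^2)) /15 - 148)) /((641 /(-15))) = -21427205 /2953728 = -7.25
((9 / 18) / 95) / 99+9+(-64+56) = 18811 / 18810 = 1.00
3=3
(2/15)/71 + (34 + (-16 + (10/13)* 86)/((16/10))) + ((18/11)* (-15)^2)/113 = 2361336841/34418670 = 68.61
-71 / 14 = -5.07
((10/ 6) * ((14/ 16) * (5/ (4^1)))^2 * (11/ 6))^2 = 4539390625/ 339738624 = 13.36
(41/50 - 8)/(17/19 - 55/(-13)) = -88673/63300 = -1.40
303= 303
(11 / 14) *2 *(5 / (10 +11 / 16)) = 880 / 1197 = 0.74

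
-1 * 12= -12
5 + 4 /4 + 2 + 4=12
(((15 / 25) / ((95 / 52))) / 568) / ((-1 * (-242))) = 39 / 16322900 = 0.00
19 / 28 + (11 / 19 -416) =-220643 / 532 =-414.74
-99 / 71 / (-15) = 33 / 355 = 0.09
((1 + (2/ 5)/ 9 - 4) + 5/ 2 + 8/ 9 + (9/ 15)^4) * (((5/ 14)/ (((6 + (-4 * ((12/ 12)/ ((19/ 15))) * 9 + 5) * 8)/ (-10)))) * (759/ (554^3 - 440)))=10147577/ 205074418046400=0.00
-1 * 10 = -10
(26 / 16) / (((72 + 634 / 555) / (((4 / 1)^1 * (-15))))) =-108225 / 81188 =-1.33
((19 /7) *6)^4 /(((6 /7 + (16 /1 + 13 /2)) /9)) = 27105.04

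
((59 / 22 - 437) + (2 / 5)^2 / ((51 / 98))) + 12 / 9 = -12136601 / 28050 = -432.68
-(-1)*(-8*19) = -152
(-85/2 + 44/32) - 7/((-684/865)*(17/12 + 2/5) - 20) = -30260377/741704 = -40.80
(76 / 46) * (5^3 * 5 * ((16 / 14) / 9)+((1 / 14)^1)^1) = 190171 / 1449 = 131.24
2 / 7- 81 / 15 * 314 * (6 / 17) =-355906 / 595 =-598.16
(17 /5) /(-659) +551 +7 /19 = 551.36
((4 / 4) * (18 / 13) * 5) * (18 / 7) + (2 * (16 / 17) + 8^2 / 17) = 36276 / 1547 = 23.45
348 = 348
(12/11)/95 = 12/1045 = 0.01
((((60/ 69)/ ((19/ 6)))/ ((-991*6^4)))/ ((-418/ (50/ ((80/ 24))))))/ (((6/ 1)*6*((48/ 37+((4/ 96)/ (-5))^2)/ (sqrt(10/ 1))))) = 92500*sqrt(10)/ 563080987626399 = 0.00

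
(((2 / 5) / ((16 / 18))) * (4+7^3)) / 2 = 3123 / 40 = 78.08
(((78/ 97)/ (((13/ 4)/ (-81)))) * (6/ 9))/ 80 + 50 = 24169/ 485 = 49.83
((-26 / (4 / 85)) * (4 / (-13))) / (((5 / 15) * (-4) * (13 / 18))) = -2295 / 13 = -176.54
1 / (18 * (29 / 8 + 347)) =4 / 25245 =0.00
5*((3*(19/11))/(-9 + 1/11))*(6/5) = -171/49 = -3.49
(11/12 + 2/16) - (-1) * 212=5113/24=213.04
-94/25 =-3.76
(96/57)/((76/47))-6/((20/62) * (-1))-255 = -424822/1805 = -235.36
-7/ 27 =-0.26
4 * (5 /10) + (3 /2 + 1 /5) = 37 /10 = 3.70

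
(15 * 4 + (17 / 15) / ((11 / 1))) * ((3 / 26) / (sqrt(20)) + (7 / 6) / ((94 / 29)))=9917 * sqrt(5) / 14300 + 42833 / 1980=23.18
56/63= 8/9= 0.89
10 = 10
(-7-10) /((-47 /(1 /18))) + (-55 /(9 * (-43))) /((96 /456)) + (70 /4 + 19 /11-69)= -13092521 /266772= -49.08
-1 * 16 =-16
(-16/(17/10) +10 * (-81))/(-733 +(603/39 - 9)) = 36218/32113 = 1.13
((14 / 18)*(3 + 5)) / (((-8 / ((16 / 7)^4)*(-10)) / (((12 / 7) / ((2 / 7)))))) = 65536 / 5145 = 12.74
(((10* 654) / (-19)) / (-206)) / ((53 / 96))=313920 / 103721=3.03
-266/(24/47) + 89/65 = -519.55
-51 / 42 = -17 / 14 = -1.21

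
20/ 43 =0.47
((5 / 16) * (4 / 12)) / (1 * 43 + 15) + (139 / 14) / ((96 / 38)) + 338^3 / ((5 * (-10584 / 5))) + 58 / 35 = -1397630279 / 383670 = -3642.79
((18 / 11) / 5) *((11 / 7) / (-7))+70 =17132 / 245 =69.93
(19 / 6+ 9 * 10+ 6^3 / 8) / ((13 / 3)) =721 / 26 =27.73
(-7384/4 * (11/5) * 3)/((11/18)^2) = -1794312/55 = -32623.85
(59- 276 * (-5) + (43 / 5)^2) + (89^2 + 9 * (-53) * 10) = 116599 / 25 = 4663.96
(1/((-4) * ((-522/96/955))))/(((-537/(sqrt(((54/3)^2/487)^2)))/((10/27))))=-152800/7584051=-0.02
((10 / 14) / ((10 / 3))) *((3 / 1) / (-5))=-9 / 70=-0.13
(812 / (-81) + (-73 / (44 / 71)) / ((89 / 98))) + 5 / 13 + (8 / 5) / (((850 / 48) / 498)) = -413380098841 / 4381269750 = -94.35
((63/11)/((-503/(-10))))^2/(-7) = -56700/30614089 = -0.00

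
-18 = -18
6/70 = 3/35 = 0.09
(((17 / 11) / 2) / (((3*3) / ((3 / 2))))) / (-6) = -17 / 792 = -0.02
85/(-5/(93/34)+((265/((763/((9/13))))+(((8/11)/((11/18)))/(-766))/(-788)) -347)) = -715846877590845/2935709161572248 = -0.24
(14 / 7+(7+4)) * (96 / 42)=208 / 7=29.71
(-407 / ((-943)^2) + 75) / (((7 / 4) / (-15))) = -4001596080 / 6224743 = -642.85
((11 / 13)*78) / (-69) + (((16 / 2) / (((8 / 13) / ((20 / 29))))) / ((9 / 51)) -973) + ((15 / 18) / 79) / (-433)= -126376191313 / 136896414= -923.15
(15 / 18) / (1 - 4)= -5 / 18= -0.28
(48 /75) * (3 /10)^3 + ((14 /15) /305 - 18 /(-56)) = 5472571 /16012500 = 0.34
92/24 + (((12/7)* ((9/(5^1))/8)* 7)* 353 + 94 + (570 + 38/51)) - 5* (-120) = 566528/255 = 2221.68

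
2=2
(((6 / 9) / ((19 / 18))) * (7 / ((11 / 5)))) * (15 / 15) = 420 / 209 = 2.01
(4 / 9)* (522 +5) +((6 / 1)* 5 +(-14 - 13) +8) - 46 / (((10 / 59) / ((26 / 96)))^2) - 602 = -54631447 / 115200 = -474.23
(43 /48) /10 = 43 /480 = 0.09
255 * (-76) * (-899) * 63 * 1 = 1097625060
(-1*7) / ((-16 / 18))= 63 / 8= 7.88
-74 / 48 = -37 / 24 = -1.54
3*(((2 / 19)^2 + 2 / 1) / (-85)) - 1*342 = -10496448 / 30685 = -342.07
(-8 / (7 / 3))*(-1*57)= 1368 / 7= 195.43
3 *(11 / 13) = 33 / 13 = 2.54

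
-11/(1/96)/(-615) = 352/205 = 1.72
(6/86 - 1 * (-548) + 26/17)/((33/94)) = 12588386/8041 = 1565.52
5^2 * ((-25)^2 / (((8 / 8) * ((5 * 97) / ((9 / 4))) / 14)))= 196875 / 194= 1014.82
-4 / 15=-0.27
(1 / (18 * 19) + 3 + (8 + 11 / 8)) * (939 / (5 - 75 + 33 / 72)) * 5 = -26500145 / 31711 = -835.68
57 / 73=0.78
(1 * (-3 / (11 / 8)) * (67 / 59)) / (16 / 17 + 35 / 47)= -428264 / 291401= -1.47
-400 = -400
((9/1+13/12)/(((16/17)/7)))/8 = 14399/1536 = 9.37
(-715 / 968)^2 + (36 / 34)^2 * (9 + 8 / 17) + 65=2897723121 / 38046272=76.16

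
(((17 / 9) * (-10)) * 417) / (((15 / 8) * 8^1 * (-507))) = 4726 / 4563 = 1.04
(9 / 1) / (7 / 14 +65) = 18 / 131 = 0.14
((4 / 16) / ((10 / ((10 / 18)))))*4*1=0.06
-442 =-442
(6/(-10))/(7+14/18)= -27/350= -0.08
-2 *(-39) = 78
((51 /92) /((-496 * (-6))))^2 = 289 /8329117696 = 0.00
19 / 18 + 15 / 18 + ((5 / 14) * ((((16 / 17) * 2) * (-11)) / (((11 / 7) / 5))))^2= 1444913 / 2601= 555.52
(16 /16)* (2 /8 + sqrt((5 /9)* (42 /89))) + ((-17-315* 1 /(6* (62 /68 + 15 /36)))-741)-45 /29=-25111769 /31436 + sqrt(18690) /267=-798.31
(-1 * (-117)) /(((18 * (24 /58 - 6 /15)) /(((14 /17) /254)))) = 13195 /8636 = 1.53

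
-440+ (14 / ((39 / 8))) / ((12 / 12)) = -17048 / 39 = -437.13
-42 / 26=-21 / 13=-1.62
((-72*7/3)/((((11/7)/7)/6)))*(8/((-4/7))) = 62862.55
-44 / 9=-4.89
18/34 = 9/17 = 0.53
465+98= 563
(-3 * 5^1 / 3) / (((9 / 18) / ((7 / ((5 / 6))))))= -84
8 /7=1.14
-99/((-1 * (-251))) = -99/251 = -0.39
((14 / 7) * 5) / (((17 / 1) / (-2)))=-20 / 17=-1.18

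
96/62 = 48/31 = 1.55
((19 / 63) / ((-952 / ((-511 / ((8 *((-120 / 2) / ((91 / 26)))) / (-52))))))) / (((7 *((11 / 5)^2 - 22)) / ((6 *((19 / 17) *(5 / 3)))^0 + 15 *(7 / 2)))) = -0.03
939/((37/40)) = 37560/37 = 1015.14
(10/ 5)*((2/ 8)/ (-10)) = -1/ 20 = -0.05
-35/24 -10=-275/24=-11.46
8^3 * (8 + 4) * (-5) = -30720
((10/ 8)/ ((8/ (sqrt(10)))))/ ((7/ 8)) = 5 * sqrt(10)/ 28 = 0.56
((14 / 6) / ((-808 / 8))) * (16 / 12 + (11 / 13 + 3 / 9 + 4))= -1778 / 11817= -0.15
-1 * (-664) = 664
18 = 18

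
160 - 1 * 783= -623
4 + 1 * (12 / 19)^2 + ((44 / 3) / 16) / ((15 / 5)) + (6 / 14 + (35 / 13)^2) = 190357109 / 15374268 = 12.38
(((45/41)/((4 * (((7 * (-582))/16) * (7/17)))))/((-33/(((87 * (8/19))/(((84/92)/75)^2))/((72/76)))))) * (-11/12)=-1629981250/85938993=-18.97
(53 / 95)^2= 2809 / 9025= 0.31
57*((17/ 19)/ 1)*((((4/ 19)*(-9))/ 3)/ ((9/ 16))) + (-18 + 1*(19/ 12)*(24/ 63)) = -89368/ 1197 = -74.66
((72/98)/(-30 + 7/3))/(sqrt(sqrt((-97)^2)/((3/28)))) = -54*sqrt(2037)/2761493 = -0.00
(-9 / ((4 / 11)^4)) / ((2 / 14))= -922383 / 256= -3603.06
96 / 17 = 5.65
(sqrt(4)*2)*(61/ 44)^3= 226981/ 21296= 10.66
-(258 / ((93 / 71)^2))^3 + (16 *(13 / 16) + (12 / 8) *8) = -81478355124670901 / 23962599387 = -3400230.24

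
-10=-10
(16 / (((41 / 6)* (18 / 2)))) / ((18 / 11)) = 176 / 1107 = 0.16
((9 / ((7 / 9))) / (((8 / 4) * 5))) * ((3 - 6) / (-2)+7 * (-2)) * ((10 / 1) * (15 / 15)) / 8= -2025 / 112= -18.08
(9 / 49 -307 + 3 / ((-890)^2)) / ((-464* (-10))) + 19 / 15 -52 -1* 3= -29066532480959 / 540275568000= -53.80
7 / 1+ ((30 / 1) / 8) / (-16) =433 / 64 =6.77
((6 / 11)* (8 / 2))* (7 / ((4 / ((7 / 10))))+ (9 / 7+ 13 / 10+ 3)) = 5721 / 385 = 14.86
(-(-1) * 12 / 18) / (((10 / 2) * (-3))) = -2 / 45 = -0.04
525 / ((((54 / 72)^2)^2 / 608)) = 27238400 / 27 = 1008829.63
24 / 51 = 8 / 17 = 0.47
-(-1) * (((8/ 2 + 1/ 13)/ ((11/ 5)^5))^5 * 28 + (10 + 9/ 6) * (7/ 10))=6476859056782642614299172449661423/ 804570094767699776161545587690860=8.05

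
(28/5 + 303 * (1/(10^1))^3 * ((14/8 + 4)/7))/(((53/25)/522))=42743709/29680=1440.15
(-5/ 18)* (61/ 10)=-61/ 36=-1.69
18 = 18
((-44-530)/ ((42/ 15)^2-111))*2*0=0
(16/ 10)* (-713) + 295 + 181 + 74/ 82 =-136099/ 205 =-663.90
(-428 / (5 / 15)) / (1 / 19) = -24396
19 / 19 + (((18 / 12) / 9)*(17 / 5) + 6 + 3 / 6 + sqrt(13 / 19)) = sqrt(247) / 19 + 121 / 15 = 8.89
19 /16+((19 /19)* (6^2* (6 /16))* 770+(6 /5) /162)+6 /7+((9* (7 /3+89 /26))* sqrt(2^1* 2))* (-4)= 9982.59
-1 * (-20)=20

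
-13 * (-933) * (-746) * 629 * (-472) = 2686312095792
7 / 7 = 1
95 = 95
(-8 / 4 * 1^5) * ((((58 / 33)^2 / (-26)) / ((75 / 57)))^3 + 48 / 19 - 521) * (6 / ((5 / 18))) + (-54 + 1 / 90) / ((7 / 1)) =48897100514977614763361 / 2183843935241718750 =22390.38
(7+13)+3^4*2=182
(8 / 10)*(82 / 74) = 164 / 185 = 0.89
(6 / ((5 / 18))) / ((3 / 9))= 324 / 5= 64.80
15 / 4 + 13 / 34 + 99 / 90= 5.23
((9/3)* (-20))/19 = -60/19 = -3.16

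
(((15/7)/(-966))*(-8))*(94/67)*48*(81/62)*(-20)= -73094400/2340779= -31.23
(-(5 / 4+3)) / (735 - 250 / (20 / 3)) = -17 / 2790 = -0.01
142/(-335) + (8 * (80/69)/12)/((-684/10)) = -5160374/11857995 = -0.44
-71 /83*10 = -8.55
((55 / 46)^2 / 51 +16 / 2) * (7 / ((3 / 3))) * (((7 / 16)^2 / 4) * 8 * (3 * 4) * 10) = 1485795395 / 575552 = 2581.51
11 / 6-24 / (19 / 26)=-3535 / 114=-31.01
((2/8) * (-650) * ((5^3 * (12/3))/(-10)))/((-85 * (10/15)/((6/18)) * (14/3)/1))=-4875/476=-10.24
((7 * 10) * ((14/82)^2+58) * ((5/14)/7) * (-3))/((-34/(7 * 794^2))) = 2306142768450/28577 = 80699260.54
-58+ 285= 227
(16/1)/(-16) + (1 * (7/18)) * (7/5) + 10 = 859/90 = 9.54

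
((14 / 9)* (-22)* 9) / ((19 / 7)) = -2156 / 19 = -113.47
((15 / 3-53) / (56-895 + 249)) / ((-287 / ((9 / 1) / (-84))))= 18 / 592655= 0.00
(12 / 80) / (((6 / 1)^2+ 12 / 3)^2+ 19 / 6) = 9 / 96190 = 0.00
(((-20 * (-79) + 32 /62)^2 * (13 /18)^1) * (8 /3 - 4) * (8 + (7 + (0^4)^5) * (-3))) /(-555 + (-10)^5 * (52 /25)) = -30052055904 /200421355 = -149.94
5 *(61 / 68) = 4.49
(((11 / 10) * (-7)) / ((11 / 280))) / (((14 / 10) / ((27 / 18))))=-210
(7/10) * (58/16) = 203/80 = 2.54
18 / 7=2.57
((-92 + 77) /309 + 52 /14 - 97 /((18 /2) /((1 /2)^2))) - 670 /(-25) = 27.77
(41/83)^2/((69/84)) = 0.30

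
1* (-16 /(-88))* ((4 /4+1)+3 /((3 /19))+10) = 62 /11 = 5.64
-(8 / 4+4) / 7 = -6 / 7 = -0.86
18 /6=3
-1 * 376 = -376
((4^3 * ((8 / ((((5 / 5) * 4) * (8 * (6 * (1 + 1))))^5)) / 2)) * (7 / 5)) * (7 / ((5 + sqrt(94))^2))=5831 / 776397882654720 - 49 * sqrt(94) / 77639788265472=0.00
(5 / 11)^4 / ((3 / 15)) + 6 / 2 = 47048 / 14641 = 3.21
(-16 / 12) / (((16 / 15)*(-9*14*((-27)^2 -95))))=0.00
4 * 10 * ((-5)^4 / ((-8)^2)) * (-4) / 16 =-3125 / 32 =-97.66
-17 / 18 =-0.94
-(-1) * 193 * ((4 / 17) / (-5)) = -772 / 85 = -9.08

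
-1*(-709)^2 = -502681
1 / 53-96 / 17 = -5071 / 901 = -5.63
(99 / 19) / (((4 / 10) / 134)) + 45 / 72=265415 / 152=1746.15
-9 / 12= -3 / 4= -0.75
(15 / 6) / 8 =5 / 16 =0.31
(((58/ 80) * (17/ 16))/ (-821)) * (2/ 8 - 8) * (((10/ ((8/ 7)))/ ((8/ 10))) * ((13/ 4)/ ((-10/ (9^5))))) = -82122573897/ 53805056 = -1526.30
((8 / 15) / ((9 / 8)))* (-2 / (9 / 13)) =-1664 / 1215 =-1.37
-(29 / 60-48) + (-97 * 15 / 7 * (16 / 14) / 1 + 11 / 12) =-278003 / 1470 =-189.12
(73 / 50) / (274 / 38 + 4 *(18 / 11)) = 15257 / 143750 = 0.11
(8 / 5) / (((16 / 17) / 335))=1139 / 2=569.50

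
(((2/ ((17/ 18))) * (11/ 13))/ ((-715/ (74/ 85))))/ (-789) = 888/ 321129575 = 0.00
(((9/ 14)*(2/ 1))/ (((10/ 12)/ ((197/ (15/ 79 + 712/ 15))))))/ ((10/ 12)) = 15127236/ 1976555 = 7.65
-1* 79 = -79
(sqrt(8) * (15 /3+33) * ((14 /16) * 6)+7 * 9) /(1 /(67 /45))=469 /5+8911 * sqrt(2) /15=933.94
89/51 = 1.75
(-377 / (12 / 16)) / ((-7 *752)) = 0.10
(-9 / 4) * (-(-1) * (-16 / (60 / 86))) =258 / 5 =51.60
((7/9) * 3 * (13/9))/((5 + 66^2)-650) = 91/100197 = 0.00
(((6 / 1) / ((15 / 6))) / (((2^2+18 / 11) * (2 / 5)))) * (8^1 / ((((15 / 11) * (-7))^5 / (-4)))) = 56689952 / 131882428125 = 0.00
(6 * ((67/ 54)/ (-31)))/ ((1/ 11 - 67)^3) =0.00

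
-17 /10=-1.70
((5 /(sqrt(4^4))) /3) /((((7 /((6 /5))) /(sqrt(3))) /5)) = 5 * sqrt(3) /56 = 0.15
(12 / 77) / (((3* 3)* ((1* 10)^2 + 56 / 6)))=1 / 6314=0.00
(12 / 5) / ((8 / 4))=6 / 5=1.20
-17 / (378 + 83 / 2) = -34 / 839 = -0.04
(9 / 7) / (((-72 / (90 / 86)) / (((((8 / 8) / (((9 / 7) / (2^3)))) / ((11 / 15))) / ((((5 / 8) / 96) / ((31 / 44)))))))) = -89280 / 5203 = -17.16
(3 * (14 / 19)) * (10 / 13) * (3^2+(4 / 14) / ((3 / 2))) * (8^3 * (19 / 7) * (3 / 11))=5928960 / 1001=5923.04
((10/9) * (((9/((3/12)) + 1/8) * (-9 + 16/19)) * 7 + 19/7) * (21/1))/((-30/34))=4140571/76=54481.20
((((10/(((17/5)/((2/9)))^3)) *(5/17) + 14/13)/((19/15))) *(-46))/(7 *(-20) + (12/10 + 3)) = 981025124900/3403836465939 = 0.29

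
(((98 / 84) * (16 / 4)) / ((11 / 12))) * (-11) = -56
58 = 58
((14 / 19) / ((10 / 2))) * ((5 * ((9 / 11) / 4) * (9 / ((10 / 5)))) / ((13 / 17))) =9639 / 10868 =0.89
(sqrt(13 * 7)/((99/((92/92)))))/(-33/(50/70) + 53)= 5 * sqrt(91)/3366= 0.01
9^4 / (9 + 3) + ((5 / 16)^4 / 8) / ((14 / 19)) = 4013174371 / 7340032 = 546.75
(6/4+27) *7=399/2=199.50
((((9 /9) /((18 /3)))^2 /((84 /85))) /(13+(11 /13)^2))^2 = 206353225 /49134940775424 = 0.00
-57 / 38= -1.50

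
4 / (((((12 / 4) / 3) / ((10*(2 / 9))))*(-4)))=-20 / 9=-2.22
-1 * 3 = -3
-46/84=-23/42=-0.55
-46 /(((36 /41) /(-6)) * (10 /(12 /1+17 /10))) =129191 /300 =430.64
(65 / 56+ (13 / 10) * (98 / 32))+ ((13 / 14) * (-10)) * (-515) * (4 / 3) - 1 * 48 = 21279997 / 3360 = 6333.33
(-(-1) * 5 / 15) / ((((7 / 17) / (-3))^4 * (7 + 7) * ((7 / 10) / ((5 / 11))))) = 56376675 / 1294139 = 43.56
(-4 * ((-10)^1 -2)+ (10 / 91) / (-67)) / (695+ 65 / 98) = 4097044 / 59380425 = 0.07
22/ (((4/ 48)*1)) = 264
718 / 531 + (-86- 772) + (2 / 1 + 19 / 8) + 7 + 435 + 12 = -1691863 / 4248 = -398.27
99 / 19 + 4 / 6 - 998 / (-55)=75311 / 3135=24.02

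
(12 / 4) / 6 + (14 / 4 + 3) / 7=10 / 7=1.43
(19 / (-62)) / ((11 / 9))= -171 / 682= -0.25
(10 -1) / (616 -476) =9 / 140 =0.06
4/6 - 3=-7/3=-2.33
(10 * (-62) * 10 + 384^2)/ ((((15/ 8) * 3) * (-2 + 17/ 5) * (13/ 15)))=5650240/ 273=20696.85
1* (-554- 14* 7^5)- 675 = -236527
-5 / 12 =-0.42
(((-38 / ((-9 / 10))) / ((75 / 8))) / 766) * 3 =304 / 17235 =0.02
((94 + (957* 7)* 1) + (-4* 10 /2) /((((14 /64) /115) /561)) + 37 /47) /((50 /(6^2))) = -34890768792 /8225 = -4242038.76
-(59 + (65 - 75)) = -49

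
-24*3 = -72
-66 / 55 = -6 / 5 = -1.20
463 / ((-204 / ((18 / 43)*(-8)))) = 5556 / 731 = 7.60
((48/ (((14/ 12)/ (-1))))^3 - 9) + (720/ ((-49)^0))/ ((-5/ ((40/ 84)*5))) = -24008559/ 343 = -69995.80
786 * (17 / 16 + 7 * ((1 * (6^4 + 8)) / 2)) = 28705113 / 8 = 3588139.12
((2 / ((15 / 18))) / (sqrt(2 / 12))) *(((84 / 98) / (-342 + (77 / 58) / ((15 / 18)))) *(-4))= 2784 *sqrt(6) / 115171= 0.06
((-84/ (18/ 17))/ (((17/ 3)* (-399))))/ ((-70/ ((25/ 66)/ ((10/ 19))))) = -1/ 2772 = -0.00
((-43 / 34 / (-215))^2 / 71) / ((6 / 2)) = 1 / 6155700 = 0.00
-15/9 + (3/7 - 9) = -215/21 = -10.24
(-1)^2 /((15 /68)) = 68 /15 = 4.53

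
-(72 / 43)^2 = -5184 / 1849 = -2.80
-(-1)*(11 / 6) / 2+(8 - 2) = 83 / 12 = 6.92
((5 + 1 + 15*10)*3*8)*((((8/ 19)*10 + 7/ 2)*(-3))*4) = -6581952/ 19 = -346418.53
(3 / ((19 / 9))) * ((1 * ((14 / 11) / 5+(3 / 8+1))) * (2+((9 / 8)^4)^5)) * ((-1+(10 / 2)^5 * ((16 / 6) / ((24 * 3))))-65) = 733018982782121002008897 / 507285462027012669440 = 1444.98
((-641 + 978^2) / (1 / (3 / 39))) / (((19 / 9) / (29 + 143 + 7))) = 1539863073 / 247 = 6234263.45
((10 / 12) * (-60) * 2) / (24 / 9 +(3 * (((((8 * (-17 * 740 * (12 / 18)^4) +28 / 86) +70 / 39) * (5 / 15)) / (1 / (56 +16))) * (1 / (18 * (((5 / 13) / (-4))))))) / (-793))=345252375 / 3590905862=0.10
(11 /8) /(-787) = -11 /6296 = -0.00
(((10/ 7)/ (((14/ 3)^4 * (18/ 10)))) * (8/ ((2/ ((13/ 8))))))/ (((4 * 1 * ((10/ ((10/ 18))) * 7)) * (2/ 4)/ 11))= 0.00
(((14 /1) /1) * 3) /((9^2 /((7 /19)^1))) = 98 /513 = 0.19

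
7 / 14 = 1 / 2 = 0.50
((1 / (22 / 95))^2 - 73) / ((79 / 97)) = -32301 / 484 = -66.74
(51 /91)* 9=459 /91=5.04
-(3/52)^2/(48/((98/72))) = -49/519168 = -0.00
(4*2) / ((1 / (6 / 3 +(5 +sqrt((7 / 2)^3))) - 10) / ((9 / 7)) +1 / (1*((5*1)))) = -1.06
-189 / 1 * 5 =-945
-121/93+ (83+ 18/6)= 7877/93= 84.70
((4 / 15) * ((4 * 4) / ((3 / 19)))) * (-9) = -1216 / 5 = -243.20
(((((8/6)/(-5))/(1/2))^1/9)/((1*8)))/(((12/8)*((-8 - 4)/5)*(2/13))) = 13/972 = 0.01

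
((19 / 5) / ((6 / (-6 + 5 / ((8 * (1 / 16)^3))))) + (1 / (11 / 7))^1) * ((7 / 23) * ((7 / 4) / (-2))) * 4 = -6541451 / 3795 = -1723.70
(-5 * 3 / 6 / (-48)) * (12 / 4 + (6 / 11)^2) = 665 / 3872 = 0.17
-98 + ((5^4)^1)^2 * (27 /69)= 3513371 /23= 152755.26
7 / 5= 1.40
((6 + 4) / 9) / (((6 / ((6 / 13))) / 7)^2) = 490 / 1521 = 0.32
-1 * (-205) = 205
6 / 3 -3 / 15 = 9 / 5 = 1.80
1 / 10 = 0.10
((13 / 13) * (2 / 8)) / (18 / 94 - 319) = -47 / 59936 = -0.00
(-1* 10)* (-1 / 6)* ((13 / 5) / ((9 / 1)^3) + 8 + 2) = 36463 / 2187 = 16.67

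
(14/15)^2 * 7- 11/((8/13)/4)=-29431/450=-65.40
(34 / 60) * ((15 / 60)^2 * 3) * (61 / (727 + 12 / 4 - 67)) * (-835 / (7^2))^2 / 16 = 8506145 / 47943168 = 0.18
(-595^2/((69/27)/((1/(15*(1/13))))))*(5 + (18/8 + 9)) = -179490675/92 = -1950985.60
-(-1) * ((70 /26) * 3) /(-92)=-105 /1196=-0.09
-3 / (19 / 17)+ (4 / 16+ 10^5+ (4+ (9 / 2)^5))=61922883 / 608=101846.85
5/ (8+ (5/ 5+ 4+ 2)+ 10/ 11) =11/ 35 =0.31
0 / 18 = 0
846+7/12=10159/12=846.58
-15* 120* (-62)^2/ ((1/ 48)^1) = -332121600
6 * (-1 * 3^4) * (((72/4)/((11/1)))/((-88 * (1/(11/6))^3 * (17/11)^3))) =1185921/78608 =15.09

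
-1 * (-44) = 44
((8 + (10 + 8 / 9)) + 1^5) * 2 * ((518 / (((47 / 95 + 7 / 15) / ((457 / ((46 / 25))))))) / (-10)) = -10063814075 / 18906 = -532307.95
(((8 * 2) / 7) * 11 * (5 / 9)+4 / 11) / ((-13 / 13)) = -9932 / 693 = -14.33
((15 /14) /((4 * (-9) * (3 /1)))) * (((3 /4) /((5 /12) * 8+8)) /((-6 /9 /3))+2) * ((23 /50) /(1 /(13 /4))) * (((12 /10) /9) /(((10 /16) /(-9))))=0.05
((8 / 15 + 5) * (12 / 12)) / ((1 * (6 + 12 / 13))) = 0.80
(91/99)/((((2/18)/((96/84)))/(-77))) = -728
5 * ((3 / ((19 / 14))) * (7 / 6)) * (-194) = -47530 / 19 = -2501.58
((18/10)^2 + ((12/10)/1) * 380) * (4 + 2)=2755.44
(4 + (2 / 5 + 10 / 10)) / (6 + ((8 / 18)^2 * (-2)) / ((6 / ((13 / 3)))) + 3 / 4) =78732 / 94255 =0.84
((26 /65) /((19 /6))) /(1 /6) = 72 /95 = 0.76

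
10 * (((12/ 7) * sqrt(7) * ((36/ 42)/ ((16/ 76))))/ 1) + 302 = 3420 * sqrt(7)/ 49 + 302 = 486.66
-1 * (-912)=912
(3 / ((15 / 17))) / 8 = 17 / 40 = 0.42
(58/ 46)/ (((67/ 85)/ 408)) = 1005720/ 1541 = 652.64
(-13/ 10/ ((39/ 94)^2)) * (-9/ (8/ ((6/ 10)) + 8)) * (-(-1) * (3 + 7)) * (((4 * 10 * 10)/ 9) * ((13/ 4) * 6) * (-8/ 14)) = -15778.57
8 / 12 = 2 / 3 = 0.67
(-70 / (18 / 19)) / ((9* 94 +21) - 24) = -665 / 7587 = -0.09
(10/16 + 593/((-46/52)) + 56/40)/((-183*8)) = 0.46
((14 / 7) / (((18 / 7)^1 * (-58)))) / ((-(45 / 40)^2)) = 224 / 21141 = 0.01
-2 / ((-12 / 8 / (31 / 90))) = 62 / 135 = 0.46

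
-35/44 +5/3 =115/132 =0.87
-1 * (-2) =2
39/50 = 0.78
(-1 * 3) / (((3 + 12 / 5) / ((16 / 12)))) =-0.74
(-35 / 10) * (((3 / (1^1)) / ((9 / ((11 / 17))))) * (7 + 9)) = -616 / 51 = -12.08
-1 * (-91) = 91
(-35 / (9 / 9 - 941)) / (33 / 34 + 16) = 119 / 54238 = 0.00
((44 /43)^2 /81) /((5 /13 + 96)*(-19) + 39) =-6292 /872404425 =-0.00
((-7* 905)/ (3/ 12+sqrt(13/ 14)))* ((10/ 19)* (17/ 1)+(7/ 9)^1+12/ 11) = 3608796100/ 182457-1031084600* sqrt(182)/ 182457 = -56458.76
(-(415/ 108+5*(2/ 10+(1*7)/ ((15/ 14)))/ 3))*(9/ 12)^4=-4881/ 1024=-4.77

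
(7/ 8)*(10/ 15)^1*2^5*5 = 280/ 3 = 93.33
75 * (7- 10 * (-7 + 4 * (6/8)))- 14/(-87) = 306689/87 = 3525.16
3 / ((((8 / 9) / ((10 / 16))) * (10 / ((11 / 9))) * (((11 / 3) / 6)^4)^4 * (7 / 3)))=8538717030229283328 / 29240737185909557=292.01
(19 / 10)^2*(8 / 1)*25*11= 7942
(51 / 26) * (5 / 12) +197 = 20573 / 104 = 197.82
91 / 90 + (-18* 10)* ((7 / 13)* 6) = -679217 / 1170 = -580.53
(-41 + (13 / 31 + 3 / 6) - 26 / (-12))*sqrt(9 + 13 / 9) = -3526*sqrt(94) / 279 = -122.53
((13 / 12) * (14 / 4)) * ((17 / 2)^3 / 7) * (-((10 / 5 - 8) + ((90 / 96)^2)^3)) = 1900585408033 / 1073741824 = 1770.06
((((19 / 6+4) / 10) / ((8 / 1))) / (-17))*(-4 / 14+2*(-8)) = 0.09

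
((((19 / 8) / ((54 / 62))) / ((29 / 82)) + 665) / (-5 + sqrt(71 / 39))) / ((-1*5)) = 2106929*sqrt(2769) / 14156640 + 27390077 / 943776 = 36.85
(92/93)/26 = 0.04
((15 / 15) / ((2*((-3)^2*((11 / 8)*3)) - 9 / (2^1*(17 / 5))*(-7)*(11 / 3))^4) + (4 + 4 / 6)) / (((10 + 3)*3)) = 13686171989960794 / 114377294308842279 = 0.12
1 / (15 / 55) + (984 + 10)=2993 / 3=997.67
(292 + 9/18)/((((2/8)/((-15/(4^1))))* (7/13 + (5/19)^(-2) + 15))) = -146.36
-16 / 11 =-1.45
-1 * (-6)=6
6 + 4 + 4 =14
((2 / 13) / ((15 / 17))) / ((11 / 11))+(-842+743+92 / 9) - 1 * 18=-62363 / 585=-106.60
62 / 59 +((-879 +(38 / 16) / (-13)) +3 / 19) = -102357715 / 116584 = -877.97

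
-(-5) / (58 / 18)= 45 / 29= 1.55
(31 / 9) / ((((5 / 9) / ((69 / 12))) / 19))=13547 / 20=677.35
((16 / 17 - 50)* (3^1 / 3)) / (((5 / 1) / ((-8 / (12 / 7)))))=3892 / 85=45.79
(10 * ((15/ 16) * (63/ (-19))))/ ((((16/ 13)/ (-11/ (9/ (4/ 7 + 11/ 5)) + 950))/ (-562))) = 16338937485/ 1216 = 13436626.22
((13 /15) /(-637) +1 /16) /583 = 719 /6856080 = 0.00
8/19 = 0.42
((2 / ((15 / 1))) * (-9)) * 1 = -6 / 5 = -1.20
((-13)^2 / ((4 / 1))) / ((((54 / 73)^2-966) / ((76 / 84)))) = -17111419 / 432171432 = -0.04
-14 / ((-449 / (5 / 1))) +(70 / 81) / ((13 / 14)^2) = 7118510 / 6146361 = 1.16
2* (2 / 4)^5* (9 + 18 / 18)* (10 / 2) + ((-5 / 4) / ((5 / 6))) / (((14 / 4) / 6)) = 31 / 56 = 0.55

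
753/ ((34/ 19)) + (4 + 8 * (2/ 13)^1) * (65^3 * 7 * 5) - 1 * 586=1709429383/ 34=50277334.79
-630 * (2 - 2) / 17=0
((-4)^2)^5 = 1048576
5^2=25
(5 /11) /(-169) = -5 /1859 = -0.00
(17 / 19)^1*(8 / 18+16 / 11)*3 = 3196 / 627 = 5.10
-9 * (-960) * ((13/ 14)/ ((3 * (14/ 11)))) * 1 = 102960/ 49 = 2101.22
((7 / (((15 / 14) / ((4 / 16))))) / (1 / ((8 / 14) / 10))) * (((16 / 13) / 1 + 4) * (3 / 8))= 119 / 650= 0.18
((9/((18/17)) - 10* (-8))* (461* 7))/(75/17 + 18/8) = 6473362/151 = 42869.95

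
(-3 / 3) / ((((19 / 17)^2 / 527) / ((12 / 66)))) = -304606 / 3971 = -76.71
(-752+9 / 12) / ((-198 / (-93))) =-93155 / 264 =-352.86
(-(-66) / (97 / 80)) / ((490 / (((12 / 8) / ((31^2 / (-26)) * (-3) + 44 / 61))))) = 1256112 / 841314271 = 0.00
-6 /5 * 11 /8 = -33 /20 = -1.65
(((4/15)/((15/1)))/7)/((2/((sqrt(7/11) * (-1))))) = -2 * sqrt(77)/17325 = -0.00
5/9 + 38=38.56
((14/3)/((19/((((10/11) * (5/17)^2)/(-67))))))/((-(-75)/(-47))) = 6580/36421803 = 0.00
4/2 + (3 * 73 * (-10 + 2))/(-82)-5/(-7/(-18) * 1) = 3016/287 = 10.51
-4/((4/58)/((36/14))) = -1044/7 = -149.14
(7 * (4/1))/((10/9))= 126/5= 25.20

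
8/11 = 0.73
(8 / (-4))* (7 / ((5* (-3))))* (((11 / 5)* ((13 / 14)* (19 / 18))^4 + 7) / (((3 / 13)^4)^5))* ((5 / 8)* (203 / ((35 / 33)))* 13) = 14351134871009361591281556570492116897 / 200876539188521548800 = 71442563322643162.94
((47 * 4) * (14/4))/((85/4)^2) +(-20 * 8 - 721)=-6354697/7225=-879.54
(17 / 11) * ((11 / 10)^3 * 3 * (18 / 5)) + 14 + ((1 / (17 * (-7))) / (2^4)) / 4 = 172385631 / 4760000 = 36.22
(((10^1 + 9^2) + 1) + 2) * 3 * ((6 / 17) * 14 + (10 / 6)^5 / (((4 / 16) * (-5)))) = -2076272 / 1377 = -1507.82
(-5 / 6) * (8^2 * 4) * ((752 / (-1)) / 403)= 398.08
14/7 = 2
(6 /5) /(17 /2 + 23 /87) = 0.14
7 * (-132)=-924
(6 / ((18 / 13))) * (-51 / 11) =-221 / 11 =-20.09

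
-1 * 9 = -9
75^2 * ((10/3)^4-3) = 6098125/9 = 677569.44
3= 3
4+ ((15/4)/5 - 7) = -9/4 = -2.25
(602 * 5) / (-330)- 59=-2248 / 33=-68.12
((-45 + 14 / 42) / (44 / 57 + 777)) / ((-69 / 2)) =0.00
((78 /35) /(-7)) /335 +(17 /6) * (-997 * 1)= -2824.83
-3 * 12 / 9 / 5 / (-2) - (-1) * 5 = 27 / 5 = 5.40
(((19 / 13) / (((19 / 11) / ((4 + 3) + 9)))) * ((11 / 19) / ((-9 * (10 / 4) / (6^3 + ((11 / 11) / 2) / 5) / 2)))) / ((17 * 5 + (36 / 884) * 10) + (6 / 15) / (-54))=-13335531 / 7564090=-1.76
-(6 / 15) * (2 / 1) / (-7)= 4 / 35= 0.11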